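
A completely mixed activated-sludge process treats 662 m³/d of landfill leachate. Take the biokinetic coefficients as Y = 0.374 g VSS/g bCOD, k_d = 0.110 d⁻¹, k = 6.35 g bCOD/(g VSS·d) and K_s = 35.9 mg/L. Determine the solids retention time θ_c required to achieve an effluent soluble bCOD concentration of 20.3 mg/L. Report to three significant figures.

At the target effluent, Y k S/(K_s+S) = 0.374×6.35×20.3/56.20 = 0.8578 d⁻¹.
Then 1/θ_c = μ − k_d = 0.8578 − 0.110 = 0.7478 d⁻¹, giving θ_c = 1.337 d.

θ_c ≈ 1.34 d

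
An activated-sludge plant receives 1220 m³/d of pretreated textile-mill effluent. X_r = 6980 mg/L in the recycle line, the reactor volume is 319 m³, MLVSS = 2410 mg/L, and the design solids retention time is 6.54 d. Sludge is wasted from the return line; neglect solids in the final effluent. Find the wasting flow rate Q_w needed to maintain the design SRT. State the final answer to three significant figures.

Wasting from the return line (neglecting effluent solids): Q_w = V·X / (θ_c·X_r) = 319.0 × 2410 / (6.54 × 6980) = 16.84 m³/d.

Q_w ≈ 16.8 m³/d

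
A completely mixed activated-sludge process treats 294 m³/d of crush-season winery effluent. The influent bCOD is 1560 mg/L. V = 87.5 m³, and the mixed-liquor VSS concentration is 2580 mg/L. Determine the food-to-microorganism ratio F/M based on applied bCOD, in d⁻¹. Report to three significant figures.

F/M = Q·S₀ / (V·X) = 294 × 1560 / (87.50 × 2580) = 2.032 g bCOD·(g VSS·d)⁻¹.

F/M ≈ 2.03 d⁻¹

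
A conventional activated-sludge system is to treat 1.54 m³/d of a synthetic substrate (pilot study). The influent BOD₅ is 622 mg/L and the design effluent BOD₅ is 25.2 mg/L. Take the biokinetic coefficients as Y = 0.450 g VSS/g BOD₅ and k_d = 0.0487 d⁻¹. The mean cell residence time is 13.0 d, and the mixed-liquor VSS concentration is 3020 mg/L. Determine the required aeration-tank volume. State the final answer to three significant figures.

Rearranging the biomass balance for a CMAS with decay, V = Y·Q·ΔS·θ_c / [X·(1+k_d θ_c)] = 0.450 × 1.54 × (622 − 25.2) × 13.0 / [3020 × (1 + 0.0487 × 13.0)] = 5.38×10^3 / 4932 = 1.090 m³.

V ≈ 1.09 m³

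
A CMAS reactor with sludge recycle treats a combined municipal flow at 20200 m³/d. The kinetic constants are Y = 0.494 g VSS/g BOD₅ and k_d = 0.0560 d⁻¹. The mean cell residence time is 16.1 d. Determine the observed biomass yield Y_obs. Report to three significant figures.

Correct the yield for decay: Y_obs = Y/(1 + k_d θ_c) = 0.494 / (1 + 0.0560 × 16.1) = 0.494 / 1.902 = 0.2598.

Y_obs ≈ 0.260 g VSS/g BOD₅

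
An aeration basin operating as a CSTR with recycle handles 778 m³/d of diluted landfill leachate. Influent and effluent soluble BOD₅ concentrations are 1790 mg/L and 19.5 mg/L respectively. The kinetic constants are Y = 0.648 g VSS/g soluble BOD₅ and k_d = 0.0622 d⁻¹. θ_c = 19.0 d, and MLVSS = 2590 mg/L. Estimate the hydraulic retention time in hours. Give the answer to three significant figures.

Steady-state biomass mass balance: V·X·(1 + k_d·θ_c) = Y·Q·(S₀ − S)·θ_c, so V = 0.648 × 778 × (1790 − 19.5) × 19.0 / [2590 × (1 + 0.0622 × 19.0)] = 1.7×10^7 / 5651 = 3001 m³.
HRT = V/Q = 3001 m³ / 778 m³·d⁻¹ = 3.858 d × 24 = 92.58 h.

τ ≈ 92.6 h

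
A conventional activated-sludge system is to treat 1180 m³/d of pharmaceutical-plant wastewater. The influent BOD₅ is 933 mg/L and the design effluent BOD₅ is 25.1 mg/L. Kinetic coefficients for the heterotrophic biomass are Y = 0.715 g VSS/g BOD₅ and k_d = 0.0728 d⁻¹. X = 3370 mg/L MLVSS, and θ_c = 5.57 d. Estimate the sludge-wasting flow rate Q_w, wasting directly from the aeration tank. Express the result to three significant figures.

Steady-state biomass mass balance: V·X·(1 + k_d·θ_c) = Y·Q·(S₀ − S)·θ_c, so V = 0.715 × 1180 × (933 − 25.1) × 5.57 / [3370 × (1 + 0.0728 × 5.57)] = 4.27×10^6 / 4737 = 900.8 m³.
Wasting from the aeration tank: Q_w = V / θ_c = 900.8 / 5.57 = 161.7 m³/d.

Q_w ≈ 162 m³/d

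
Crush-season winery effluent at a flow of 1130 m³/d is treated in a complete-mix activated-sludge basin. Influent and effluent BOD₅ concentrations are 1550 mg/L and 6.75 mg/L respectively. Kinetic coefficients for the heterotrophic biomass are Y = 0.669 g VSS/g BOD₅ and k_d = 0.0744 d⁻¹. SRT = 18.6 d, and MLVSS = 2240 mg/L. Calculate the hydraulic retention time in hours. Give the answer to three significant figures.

τ ≈ 86.3 h

Steady-state biomass mass balance: V·X·(1 + k_d·θ_c) = Y·Q·(S₀ − S)·θ_c, so V = 0.669 × 1130 × (1550 − 6.75) × 18.6 / [2240 × (1 + 0.0744 × 18.6)] = 2.17×10^7 / 5340 = 4064 m³.
τ = V/Q = 4064/1130 = 3.596 d, or 86.31 h.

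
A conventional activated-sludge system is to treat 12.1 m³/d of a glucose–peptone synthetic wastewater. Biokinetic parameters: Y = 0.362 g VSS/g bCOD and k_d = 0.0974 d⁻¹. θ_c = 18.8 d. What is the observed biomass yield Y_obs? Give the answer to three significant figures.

The observed yield is Y_obs = Y/(1 + k_d·θ_c) = 0.362 / (1 + 0.0974 × 18.8) = 0.362 / 2.831 = 0.1279 g VSS per g bCOD removed.

Y_obs ≈ 0.128 g VSS/g bCOD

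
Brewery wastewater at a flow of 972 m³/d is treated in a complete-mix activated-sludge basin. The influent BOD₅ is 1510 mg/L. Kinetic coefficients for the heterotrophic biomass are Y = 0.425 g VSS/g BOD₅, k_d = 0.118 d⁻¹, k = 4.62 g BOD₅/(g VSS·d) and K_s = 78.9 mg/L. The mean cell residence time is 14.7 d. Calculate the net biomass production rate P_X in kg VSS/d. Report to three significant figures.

P_X ≈ 227 kg VSS/d

Effluent substrate depends only on kinetics and SRT: S = K_s(1 + k_d θ_c) / [θ_c(Yk − k_d) − 1] = 78.9 × (1 + 0.118 × 14.7) / [14.7 × (0.425 × 4.62 − 0.118) − 1] = 215.8 / 26.13 = 8.258 mg/L.
Correct the yield for decay: Y_obs = Y/(1 + k_d θ_c) = 0.425 / (1 + 0.118 × 14.7) = 0.425 / 2.735 = 0.1554.
Mass of BOD₅ removed per day: Q(S₀ − S) = 972 × 1502 g/m³ = 1460 kg/d.
Net biomass production P_X = Y_obs × Q·(S₀ − S) = 0.1554 × 1460 = 226.9 kg VSS/d.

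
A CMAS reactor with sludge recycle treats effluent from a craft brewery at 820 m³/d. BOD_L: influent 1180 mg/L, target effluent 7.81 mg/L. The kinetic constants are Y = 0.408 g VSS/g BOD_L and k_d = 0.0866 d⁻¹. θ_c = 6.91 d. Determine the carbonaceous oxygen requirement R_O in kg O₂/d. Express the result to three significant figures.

Correct the yield for decay: Y_obs = Y/(1 + k_d θ_c) = 0.408 / (1 + 0.0866 × 6.91) = 0.408 / 1.598 = 0.2553.
Q·(S₀ − S) = 820 × (1180 − 7.81) × 10⁻³ = 961.2 kg/d removed.
Biomass synthesised: P_X = Y_obs × 961.2 = 245.3 kg VSS/d.
R_O = Q·(S₀ − S) − 1.42·P_X = 961.2 − 1.42 × 245.3 = 612.8 kg O₂/d.

R_O ≈ 613 kg O₂/d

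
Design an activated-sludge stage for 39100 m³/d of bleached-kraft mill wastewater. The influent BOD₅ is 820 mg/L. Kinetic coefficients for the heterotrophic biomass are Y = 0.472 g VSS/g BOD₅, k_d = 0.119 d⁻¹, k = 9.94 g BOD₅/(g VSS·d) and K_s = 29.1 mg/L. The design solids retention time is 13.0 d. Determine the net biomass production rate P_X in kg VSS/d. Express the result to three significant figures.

From the Monod/SRT balance for a CMAS, S = K_s·(1+k_d θ_c)/[θ_c·(Y k − k_d) − 1] = 29.1 × (1 + 0.119 × 13.0) / [13.0 × (0.472 × 9.94 − 0.119) − 1] = 74.12 / 58.44 = 1.268 mg/L.
Observed yield with endogenous decay: Y_obs = Y / (1 + k_d·θ_c) = 0.472 / (1 + 0.119 × 13.0) = 0.472 / 2.547 = 0.1853 g VSS/g BOD₅.
Mass of BOD₅ removed per day: Q(S₀ − S) = 39100 × 818.7 g/m³ = 32012 kg/d.
So the net sludge growth is P_X = 0.1853 × 32012 = 5932 kg VSS/d.

P_X ≈ 5930 kg VSS/d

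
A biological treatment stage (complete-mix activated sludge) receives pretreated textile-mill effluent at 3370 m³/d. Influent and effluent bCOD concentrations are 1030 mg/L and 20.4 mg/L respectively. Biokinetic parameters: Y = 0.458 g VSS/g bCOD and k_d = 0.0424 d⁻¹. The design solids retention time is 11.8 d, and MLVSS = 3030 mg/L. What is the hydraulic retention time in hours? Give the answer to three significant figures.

From the SRT design equation V = Y Q (S₀−S) θ_c / [X (1 + k_d θ_c)] = 0.458 × 3370 × (1030 − 20.4) × 11.8 / [3030 × (1 + 0.0424 × 11.8)] = 1.84×10^7 / 4546 = 4045 m³.
HRT = V/Q = 4045 m³ / 3370 m³·d⁻¹ = 1.200 d × 24 = 28.81 h.

τ ≈ 28.8 h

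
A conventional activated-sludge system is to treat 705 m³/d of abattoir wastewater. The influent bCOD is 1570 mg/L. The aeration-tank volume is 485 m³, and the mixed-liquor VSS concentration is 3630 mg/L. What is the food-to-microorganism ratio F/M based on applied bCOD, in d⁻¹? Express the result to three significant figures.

F/M = applied load / biomass = Q·S₀/(V·X) = 705 × 1570 / (485.0 × 3630) = 0.6287 d⁻¹.

F/M ≈ 0.629 d⁻¹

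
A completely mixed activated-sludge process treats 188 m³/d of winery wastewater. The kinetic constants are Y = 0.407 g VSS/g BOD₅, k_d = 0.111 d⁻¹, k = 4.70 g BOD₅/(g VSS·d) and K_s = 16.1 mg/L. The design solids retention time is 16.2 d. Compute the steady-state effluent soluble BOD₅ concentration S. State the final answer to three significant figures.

From the Monod/SRT balance for a CMAS, S = K_s·(1+k_d θ_c)/[θ_c·(Y k − k_d) − 1] = 16.1 × (1 + 0.111 × 16.2) / [16.2 × (0.407 × 4.70 − 0.111) − 1] = 45.05 / 28.19 = 1.598 mg/L.

S ≈ 1.60 mg/L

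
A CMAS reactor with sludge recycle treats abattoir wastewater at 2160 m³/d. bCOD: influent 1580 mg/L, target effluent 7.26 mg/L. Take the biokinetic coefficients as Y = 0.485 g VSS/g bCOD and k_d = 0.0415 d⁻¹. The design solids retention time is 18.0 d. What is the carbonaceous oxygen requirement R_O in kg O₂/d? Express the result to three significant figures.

R_O ≈ 2060 kg O₂/d

Observed yield with endogenous decay: Y_obs = Y / (1 + k_d·θ_c) = 0.485 / (1 + 0.0415 × 18.0) = 0.485 / 1.747 = 0.2776 g VSS/g bCOD.
Q·(S₀ − S) = 2160 × (1580 − 7.26) × 10⁻³ = 3397 kg/d removed.
Net sludge production P_X = 0.2776 × 3397 = 943.1 kg VSS/d.
Carbonaceous O₂ demand = substrate oxidised − cell-mass equivalent = 3397 − 1.42 × 943.1 = 2058 kg O₂/d.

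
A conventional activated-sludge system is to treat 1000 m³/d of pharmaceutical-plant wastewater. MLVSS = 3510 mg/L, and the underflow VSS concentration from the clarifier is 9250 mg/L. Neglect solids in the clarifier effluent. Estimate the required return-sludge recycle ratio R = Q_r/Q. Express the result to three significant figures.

Mass balance around the secondary clarifier (neglecting effluent solids): R = X / (X_r − X) = 3510 / (9250 − 3510) = 0.6115.

R ≈ 0.611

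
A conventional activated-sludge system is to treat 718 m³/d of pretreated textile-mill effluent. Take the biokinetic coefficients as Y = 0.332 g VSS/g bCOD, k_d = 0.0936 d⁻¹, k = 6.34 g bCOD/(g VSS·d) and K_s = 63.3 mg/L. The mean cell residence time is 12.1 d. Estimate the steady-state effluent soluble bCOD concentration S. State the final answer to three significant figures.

S ≈ 5.78 mg/L

Effluent substrate depends only on kinetics and SRT: S = K_s(1 + k_d θ_c) / [θ_c(Yk − k_d) − 1] = 63.3 × (1 + 0.0936 × 12.1) / [12.1 × (0.332 × 6.34 − 0.0936) − 1] = 135.0 / 23.34 = 5.785 mg/L.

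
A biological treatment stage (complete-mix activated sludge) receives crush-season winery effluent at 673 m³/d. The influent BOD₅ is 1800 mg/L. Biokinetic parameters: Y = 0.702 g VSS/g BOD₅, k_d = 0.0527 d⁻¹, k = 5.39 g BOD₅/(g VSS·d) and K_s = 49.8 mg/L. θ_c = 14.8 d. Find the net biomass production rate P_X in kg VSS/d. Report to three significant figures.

P_X ≈ 477 kg VSS/d

For a completely mixed reactor with recycle the Lawrence–McCarty relation gives S = K_s·(1 + k_d·θ_c) / [θ_c·(Y·k − k_d) − 1] = 49.8 × (1 + 0.0527 × 14.8) / [14.8 × (0.702 × 5.39 − 0.0527) − 1] = 88.64 / 54.22 = 1.635 mg/L.
Y_obs = Y / (1 + k_d θ_c) = 0.702 / (1 + 0.0527 × 14.8) = 0.702 / 1.780 = 0.3944.
Mass of BOD₅ removed per day: Q(S₀ − S) = 673 × 1798 g/m³ = 1210 kg/d.
So the net sludge growth is P_X = 0.3944 × 1210 = 477.3 kg VSS/d.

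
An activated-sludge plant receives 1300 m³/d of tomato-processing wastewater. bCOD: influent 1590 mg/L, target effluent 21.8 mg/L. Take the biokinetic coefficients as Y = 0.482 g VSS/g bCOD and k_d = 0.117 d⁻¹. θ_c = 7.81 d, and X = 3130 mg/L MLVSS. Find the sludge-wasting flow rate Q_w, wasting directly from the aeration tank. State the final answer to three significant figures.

Q_w ≈ 164 m³/d

Rearranging the biomass balance for a CMAS with decay, V = Y·Q·ΔS·θ_c / [X·(1+k_d θ_c)] = 0.482 × 1300 × (1590 − 21.8) × 7.81 / [3130 × (1 + 0.117 × 7.81)] = 7.67×10^6 / 5990 = 1281 m³.
With mixed-liquor wasting, θ_c = V/Q_w, so Q_w = V/θ_c = 1281/7.81 = 164.0 m³/d.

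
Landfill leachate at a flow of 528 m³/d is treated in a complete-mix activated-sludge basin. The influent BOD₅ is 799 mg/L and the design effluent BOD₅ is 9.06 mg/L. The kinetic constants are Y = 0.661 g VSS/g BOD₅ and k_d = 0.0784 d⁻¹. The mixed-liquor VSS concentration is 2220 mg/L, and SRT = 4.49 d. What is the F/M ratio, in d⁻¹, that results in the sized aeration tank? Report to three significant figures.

Steady-state biomass mass balance: V·X·(1 + k_d·θ_c) = Y·Q·(S₀ − S)·θ_c, so V = 0.661 × 528 × (799 − 9.06) × 4.49 / [2220 × (1 + 0.0784 × 4.49)] = 1.24×10^6 / 3001 = 412.4 m³.
F/M = Q·S₀ / (V·X) = 528 × 799 / (412.4 × 2220) = 0.4608 g BOD₅·(g VSS·d)⁻¹.

F/M ≈ 0.461 d⁻¹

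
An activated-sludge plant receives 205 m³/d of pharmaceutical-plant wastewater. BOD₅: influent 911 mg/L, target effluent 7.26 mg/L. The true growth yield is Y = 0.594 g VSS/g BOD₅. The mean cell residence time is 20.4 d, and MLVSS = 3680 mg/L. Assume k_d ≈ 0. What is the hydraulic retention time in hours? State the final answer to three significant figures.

V·X = Y·Q·ΔS·θ_c gives V = 0.594 × 205 × (911 − 7.26) × 20.4 / 3680 = 610.1 m³.
Hydraulic retention time τ = V/Q = 610.1 / 205 = 2.976 d = 71.42 h.

τ ≈ 71.4 h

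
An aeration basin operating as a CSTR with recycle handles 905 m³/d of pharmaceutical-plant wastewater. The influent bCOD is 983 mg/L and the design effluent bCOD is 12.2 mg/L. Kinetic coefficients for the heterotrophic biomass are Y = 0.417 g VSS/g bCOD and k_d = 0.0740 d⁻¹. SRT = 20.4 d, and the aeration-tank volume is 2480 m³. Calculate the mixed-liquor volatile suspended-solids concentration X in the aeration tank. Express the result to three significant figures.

X = Y·Q·ΔS·θ_c / [V·(1 + k_d θ_c)] = 0.417 × 905 × (983 − 12.2) × 20.4 / [2480 × (1 + 0.0740 × 20.4)] = 1201 mg/L.

X ≈ 1200 mg/L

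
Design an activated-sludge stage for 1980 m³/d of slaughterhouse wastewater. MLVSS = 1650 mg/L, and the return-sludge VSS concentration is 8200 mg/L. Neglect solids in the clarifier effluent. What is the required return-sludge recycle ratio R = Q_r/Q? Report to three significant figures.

R ≈ 0.252

R = Q_r/Q = X/(X_r − X) = 1650 / (8200 − 1650) = 0.2519.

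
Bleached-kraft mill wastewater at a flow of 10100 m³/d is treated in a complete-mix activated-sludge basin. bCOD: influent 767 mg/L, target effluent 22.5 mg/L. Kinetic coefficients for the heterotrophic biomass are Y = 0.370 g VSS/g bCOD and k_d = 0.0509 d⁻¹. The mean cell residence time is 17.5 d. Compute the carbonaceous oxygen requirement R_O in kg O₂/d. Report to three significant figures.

R_O ≈ 5430 kg O₂/d

Correct the yield for decay: Y_obs = Y/(1 + k_d θ_c) = 0.370 / (1 + 0.0509 × 17.5) = 0.370 / 1.891 = 0.1957.
ΔS = 767 − 22.5 = 744.5 mg/L, so the substrate removal rate is 10100 × 744.5/1000 = 7519 kg bCOD/d.
P_X = Y_obs·Q·(S₀ − S) = 0.1957 × 7519 = 1471 kg VSS/d.
R_O = Q·(S₀ − S) − 1.42·P_X = 7519 − 1.42 × 1471 = 5430 kg O₂/d.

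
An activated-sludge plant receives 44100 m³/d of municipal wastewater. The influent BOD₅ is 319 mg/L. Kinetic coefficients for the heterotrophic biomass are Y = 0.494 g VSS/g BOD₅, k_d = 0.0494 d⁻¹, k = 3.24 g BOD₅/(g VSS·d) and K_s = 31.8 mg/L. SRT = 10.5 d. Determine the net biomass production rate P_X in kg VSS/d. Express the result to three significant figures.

For a completely mixed reactor with recycle the Lawrence–McCarty relation gives S = K_s·(1 + k_d·θ_c) / [θ_c·(Y·k − k_d) − 1] = 31.8 × (1 + 0.0494 × 10.5) / [10.5 × (0.494 × 3.24 − 0.0494) − 1] = 48.29 / 15.29 = 3.159 mg/L.
Observed yield with endogenous decay: Y_obs = Y / (1 + k_d·θ_c) = 0.494 / (1 + 0.0494 × 10.5) = 0.494 / 1.519 = 0.3253 g VSS/g BOD₅.
ΔS = 319 − 3.16 = 315.8 mg/L, so the substrate removal rate is 44100 × 315.8/1000 = 13929 kg BOD₅/d.
Biomass produced: P_X = Y_obs·Q·ΔS = 0.3253 × 13929 ≈ 4531 kg VSS/d.

P_X ≈ 4530 kg VSS/d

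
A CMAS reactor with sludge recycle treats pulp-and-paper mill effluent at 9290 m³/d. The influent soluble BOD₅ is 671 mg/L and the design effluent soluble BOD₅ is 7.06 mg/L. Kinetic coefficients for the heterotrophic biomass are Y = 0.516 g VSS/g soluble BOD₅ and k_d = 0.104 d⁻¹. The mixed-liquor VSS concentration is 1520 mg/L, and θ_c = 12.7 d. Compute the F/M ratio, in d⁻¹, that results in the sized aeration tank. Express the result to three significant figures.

From the SRT design equation V = Y Q (S₀−S) θ_c / [X (1 + k_d θ_c)] = 0.516 × 9290 × (671 − 7.06) × 12.7 / [1520 × (1 + 0.104 × 12.7)] = 4.04×10^7 / 3528 = 11458 m³.
Food-to-microorganism ratio F/M = Q S₀ / (V X) = 9290 × 671 / (11458 × 1520) = 0.3579 d⁻¹.

F/M ≈ 0.358 d⁻¹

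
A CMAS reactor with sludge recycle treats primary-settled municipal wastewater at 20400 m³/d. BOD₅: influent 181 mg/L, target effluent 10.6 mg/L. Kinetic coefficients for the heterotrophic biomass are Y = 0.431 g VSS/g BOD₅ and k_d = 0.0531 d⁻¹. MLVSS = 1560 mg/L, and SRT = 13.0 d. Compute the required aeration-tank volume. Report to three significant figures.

V ≈ 7390 m³

Steady-state biomass mass balance: V·X·(1 + k_d·θ_c) = Y·Q·(S₀ − S)·θ_c, so V = 0.431 × 20400 × (181 − 10.6) × 13.0 / [1560 × (1 + 0.0531 × 13.0)] = 1.95×10^7 / 2637 = 7386 m³.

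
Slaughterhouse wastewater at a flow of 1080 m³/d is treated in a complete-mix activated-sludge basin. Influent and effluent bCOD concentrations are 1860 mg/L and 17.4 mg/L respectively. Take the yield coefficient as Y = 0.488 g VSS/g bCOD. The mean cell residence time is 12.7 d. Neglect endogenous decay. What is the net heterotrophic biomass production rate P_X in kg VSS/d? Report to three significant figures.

P_X ≈ 971 kg VSS/d

No decay correction is needed, so Y_obs = Y = 0.488.
Q·(S₀ − S) = 1080 × (1860 − 17.4) × 10⁻³ = 1990 kg/d removed.
P_X = Y_obs · Q(S₀ − S) = 0.4880 × 1990 = 971.1 kg VSS/d.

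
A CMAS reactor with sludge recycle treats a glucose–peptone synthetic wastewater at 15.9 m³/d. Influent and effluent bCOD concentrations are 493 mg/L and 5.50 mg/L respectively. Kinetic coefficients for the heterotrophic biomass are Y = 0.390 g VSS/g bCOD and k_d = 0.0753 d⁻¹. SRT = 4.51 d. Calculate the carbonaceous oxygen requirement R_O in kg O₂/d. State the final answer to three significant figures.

The observed yield is Y_obs = Y/(1 + k_d·θ_c) = 0.390 / (1 + 0.0753 × 4.51) = 0.390 / 1.340 = 0.2911 g VSS per g bCOD removed.
Q·(S₀ − S) = 15.9 × (493 − 5.50) × 10⁻³ = 7.751 kg/d removed.
P_X = Y_obs·Q·(S₀ − S) = 0.2911 × 7.751 = 2.257 kg VSS/d.
Carbonaceous O₂ demand = substrate oxidised − cell-mass equivalent = 7.751 − 1.42 × 2.257 = 4.547 kg O₂/d.

R_O ≈ 4.55 kg O₂/d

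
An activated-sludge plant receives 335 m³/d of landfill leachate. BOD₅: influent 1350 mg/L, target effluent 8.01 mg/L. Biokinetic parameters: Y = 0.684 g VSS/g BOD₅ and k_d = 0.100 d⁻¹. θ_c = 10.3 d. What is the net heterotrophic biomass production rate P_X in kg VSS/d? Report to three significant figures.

P_X ≈ 151 kg VSS/d

Y_obs = Y / (1 + k_d θ_c) = 0.684 / (1 + 0.100 × 10.3) = 0.684 / 2.030 = 0.3369.
ΔS = 1350 − 8.01 = 1342 mg/L, so the substrate removal rate is 335 × 1342/1000 = 449.6 kg BOD₅/d.
So the net sludge growth is P_X = 0.3369 × 449.6 = 151.5 kg VSS/d.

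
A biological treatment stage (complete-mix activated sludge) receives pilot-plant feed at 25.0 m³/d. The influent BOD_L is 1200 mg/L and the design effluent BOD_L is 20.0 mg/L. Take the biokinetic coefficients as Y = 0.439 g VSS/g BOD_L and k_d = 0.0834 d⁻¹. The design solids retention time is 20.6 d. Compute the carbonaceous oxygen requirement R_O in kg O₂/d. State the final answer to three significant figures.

Observed yield with endogenous decay: Y_obs = Y / (1 + k_d·θ_c) = 0.439 / (1 + 0.0834 × 20.6) = 0.439 / 2.718 = 0.1615 g VSS/g BOD_L.
Mass of BOD_L removed per day: Q(S₀ − S) = 25.0 × 1180 g/m³ = 29.50 kg/d.
Net sludge production P_X = 0.1615 × 29.50 = 4.765 kg VSS/d.
R_O = Q·(S₀ − S) − 1.42·P_X = 29.50 − 1.42 × 4.765 = 22.73 kg O₂/d.

R_O ≈ 22.7 kg O₂/d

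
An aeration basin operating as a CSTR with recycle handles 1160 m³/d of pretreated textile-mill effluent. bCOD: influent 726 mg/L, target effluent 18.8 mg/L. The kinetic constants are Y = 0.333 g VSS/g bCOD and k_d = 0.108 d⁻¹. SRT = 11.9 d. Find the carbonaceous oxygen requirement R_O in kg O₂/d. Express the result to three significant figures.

R_O ≈ 651 kg O₂/d

The observed yield is Y_obs = Y/(1 + k_d·θ_c) = 0.333 / (1 + 0.108 × 11.9) = 0.333 / 2.285 = 0.1457 g VSS per g bCOD removed.
Substrate removed = Q·(S₀ − S) = 1160 m³/d × (726 − 18.8) g/m³ = 8.2×10^5 g/d = 820.4 kg/d.
Net sludge production P_X = 0.1457 × 820.4 = 119.5 kg VSS/d.
R_O = Q·(S₀ − S) − 1.42·P_X = 820.4 − 1.42 × 119.5 = 650.6 kg O₂/d.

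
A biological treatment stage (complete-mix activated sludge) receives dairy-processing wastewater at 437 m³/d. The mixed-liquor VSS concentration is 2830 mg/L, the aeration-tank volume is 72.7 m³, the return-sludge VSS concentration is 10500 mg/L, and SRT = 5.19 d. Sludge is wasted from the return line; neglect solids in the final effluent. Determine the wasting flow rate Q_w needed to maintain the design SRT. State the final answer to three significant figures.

Q_w ≈ 3.78 m³/d

Wasting from the return line (neglecting effluent solids): Q_w = V·X / (θ_c·X_r) = 72.70 × 2830 / (5.19 × 10500) = 3.775 m³/d.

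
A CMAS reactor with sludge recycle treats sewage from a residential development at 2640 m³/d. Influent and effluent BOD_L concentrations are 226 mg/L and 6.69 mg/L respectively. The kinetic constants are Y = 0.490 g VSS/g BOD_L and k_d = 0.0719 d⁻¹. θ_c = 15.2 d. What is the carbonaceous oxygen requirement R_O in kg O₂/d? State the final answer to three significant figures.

The observed yield is Y_obs = Y/(1 + k_d·θ_c) = 0.490 / (1 + 0.0719 × 15.2) = 0.490 / 2.093 = 0.2341 g VSS per g BOD_L removed.
Q·(S₀ − S) = 2640 × (226 − 6.69) × 10⁻³ = 579.0 kg/d removed.
P_X = Y_obs·Q·(S₀ − S) = 0.2341 × 579.0 = 135.6 kg VSS/d.
R_O = Q·ΔS − 1.42 P_X = 579.0 − 192.5 = 386.5 kg O₂/d.

R_O ≈ 386 kg O₂/d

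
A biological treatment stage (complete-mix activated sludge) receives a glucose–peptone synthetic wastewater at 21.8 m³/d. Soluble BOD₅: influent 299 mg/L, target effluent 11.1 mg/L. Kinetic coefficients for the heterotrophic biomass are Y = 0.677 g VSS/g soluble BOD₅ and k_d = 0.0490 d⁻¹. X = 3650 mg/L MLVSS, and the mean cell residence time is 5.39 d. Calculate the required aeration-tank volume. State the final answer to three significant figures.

From the SRT design equation V = Y Q (S₀−S) θ_c / [X (1 + k_d θ_c)] = 0.677 × 21.8 × (299 − 11.1) × 5.39 / [3650 × (1 + 0.0490 × 5.39)] = 2.29×10^4 / 4614 = 4.964 m³.

V ≈ 4.96 m³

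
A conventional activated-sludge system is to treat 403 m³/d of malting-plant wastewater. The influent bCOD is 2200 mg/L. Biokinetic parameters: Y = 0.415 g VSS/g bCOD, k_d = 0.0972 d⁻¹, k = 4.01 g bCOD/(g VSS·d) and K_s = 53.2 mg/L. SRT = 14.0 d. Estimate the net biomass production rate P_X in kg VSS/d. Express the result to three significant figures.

For a completely mixed reactor with recycle the Lawrence–McCarty relation gives S = K_s·(1 + k_d·θ_c) / [θ_c·(Y·k − k_d) − 1] = 53.2 × (1 + 0.0972 × 14.0) / [14.0 × (0.415 × 4.01 − 0.0972) − 1] = 125.6 / 20.94 = 5.999 mg/L.
Correct the yield for decay: Y_obs = Y/(1 + k_d θ_c) = 0.415 / (1 + 0.0972 × 14.0) = 0.415 / 2.361 = 0.1758.
Q·(S₀ − S) = 403 × (2200 − 6.00) × 10⁻³ = 884.2 kg/d removed.
So the net sludge growth is P_X = 0.1758 × 884.2 = 155.4 kg VSS/d.

P_X ≈ 155 kg VSS/d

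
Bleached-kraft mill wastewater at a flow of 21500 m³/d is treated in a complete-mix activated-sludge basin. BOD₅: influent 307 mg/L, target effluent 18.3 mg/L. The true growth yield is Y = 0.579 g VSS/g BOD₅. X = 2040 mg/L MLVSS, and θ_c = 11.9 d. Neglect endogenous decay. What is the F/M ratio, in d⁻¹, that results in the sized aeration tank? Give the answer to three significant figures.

Biomass mass balance (decay neglected): V·X = Y·Q·(S₀ − S)·θ_c, so V = 0.579 × 21500 × (307 − 18.3) × 11.9 / 2040 = 20964 m³.
Food-to-microorganism ratio F/M = Q S₀ / (V X) = 21500 × 307 / (20964 × 2040) = 0.1543 d⁻¹.

F/M ≈ 0.154 d⁻¹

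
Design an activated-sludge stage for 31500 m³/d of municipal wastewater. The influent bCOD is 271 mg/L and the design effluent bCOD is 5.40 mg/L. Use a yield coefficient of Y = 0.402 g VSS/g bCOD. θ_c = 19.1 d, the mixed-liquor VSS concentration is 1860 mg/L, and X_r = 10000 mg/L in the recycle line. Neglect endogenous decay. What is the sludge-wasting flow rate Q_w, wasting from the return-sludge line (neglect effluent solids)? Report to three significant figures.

Biomass mass balance (decay neglected): V·X = Y·Q·(S₀ − S)·θ_c, so V = 0.402 × 31500 × (271 − 5.40) × 19.1 / 1860 = 34537 m³.
θ_c = V·X/(Q_w·X_r) when wasting from the recycle, so Q_w = V·X/(θ_c·X_r) = 34537 × 1860 / (19.1 × 10000) = 336.3 m³/d.

Q_w ≈ 336 m³/d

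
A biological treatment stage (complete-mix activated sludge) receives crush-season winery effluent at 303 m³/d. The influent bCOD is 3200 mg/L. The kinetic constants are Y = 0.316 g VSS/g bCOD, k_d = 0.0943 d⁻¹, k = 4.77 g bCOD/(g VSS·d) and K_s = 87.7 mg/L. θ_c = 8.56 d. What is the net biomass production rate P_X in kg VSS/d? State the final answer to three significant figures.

P_X ≈ 169 kg VSS/d

Effluent substrate depends only on kinetics and SRT: S = K_s(1 + k_d θ_c) / [θ_c(Yk − k_d) − 1] = 87.7 × (1 + 0.0943 × 8.56) / [8.56 × (0.316 × 4.77 − 0.0943) − 1] = 158.5 / 11.10 = 14.28 mg/L.
Correct the yield for decay: Y_obs = Y/(1 + k_d θ_c) = 0.316 / (1 + 0.0943 × 8.56) = 0.316 / 1.807 = 0.1749.
ΔS = 3200 − 14.3 = 3186 mg/L, so the substrate removal rate is 303 × 3186/1000 = 965.3 kg bCOD/d.
Net biomass production P_X = Y_obs × Q·(S₀ − S) = 0.1749 × 965.3 = 168.8 kg VSS/d.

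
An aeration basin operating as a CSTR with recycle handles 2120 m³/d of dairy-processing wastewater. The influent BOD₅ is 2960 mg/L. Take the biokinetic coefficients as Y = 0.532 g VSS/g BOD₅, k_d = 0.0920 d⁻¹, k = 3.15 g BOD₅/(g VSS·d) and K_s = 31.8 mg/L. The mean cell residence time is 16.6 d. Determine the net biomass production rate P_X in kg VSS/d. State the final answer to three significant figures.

P_X ≈ 1320 kg VSS/d

Effluent substrate depends only on kinetics and SRT: S = K_s(1 + k_d θ_c) / [θ_c(Yk − k_d) − 1] = 31.8 × (1 + 0.0920 × 16.6) / [16.6 × (0.532 × 3.15 − 0.0920) − 1] = 80.36 / 25.29 = 3.178 mg/L.
Observed yield with endogenous decay: Y_obs = Y / (1 + k_d·θ_c) = 0.532 / (1 + 0.0920 × 16.6) = 0.532 / 2.527 = 0.2105 g VSS/g BOD₅.
ΔS = 2960 − 3.18 = 2957 mg/L, so the substrate removal rate is 2120 × 2957/1000 = 6268 kg BOD₅/d.
Net biomass production P_X = Y_obs × Q·(S₀ − S) = 0.2105 × 6268 = 1320 kg VSS/d.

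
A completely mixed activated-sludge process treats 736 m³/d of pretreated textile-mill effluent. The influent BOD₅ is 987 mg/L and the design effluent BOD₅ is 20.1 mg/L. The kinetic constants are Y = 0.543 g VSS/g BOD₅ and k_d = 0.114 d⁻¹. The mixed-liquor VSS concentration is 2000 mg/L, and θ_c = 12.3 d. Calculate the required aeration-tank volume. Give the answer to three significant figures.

Rearranging the biomass balance for a CMAS with decay, V = Y·Q·ΔS·θ_c / [X·(1+k_d θ_c)] = 0.543 × 736 × (987 − 20.1) × 12.3 / [2000 × (1 + 0.114 × 12.3)] = 4.75×10^6 / 4804 = 989.3 m³.

V ≈ 989 m³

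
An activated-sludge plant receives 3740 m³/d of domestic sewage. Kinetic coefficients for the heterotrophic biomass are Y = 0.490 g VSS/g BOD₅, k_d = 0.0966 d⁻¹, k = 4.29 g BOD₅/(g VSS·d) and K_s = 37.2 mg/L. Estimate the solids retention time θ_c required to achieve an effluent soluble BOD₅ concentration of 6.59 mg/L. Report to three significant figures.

From 1/θ_c = Y·k·S/(K_s + S) − k_d: Y·k·S/(K_s+S) = 0.490 × 4.29 × 6.59 / (37.2 + 6.59) = 0.3163 d⁻¹.
θ_c = 1/(μ − k_d) = 1/(0.3163 − 0.0966) = 1/0.2197 = 4.551 d.

θ_c ≈ 4.55 d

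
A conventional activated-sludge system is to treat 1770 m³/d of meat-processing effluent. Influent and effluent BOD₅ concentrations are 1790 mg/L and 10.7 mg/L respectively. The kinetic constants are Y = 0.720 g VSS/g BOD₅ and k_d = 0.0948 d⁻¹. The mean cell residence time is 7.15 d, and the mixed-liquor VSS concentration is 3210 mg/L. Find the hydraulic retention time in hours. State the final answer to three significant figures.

τ ≈ 40.8 h

Rearranging the biomass balance for a CMAS with decay, V = Y·Q·ΔS·θ_c / [X·(1+k_d θ_c)] = 0.720 × 1770 × (1790 − 10.7) × 7.15 / [3210 × (1 + 0.0948 × 7.15)] = 1.62×10^7 / 5386 = 3010 m³.
Hydraulic retention time τ = V/Q = 3010 / 1770 = 1.701 d = 40.82 h.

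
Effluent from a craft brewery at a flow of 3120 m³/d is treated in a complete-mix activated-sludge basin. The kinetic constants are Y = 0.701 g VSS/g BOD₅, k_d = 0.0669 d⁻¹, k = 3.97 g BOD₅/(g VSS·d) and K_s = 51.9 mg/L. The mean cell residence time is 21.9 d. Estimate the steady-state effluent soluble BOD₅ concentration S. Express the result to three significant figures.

S ≈ 2.19 mg/L

Effluent substrate depends only on kinetics and SRT: S = K_s(1 + k_d θ_c) / [θ_c(Yk − k_d) − 1] = 51.9 × (1 + 0.0669 × 21.9) / [21.9 × (0.701 × 3.97 − 0.0669) − 1] = 127.9 / 58.48 = 2.188 mg/L.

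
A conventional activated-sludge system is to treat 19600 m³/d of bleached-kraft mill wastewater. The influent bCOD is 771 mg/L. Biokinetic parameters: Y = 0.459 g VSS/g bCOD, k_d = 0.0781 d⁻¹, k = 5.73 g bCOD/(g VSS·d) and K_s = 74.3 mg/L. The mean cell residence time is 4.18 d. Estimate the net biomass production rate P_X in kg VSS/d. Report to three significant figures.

For a completely mixed reactor with recycle the Lawrence–McCarty relation gives S = K_s·(1 + k_d·θ_c) / [θ_c·(Y·k − k_d) − 1] = 74.3 × (1 + 0.0781 × 4.18) / [4.18 × (0.459 × 5.73 − 0.0781) − 1] = 98.56 / 9.667 = 10.19 mg/L.
Y_obs = Y / (1 + k_d θ_c) = 0.459 / (1 + 0.0781 × 4.18) = 0.459 / 1.326 = 0.3460.
Substrate removed = Q·(S₀ − S) = 19600 m³/d × (771 − 10.2) g/m³ = 1.49×10^7 g/d = 14912 kg/d.
Net biomass production P_X = Y_obs × Q·(S₀ − S) = 0.3460 × 14912 = 5160 kg VSS/d.

P_X ≈ 5160 kg VSS/d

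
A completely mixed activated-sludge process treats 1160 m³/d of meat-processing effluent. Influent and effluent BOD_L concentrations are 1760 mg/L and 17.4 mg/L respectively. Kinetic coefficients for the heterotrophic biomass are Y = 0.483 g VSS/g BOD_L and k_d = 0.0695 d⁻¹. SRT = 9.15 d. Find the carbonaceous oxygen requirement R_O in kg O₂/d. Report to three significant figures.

R_O ≈ 1170 kg O₂/d

Observed yield with endogenous decay: Y_obs = Y / (1 + k_d·θ_c) = 0.483 / (1 + 0.0695 × 9.15) = 0.483 / 1.636 = 0.2952 g VSS/g BOD_L.
ΔS = 1760 − 17.4 = 1743 mg/L, so the substrate removal rate is 1160 × 1743/1000 = 2021 kg BOD_L/d.
Biomass synthesised: P_X = Y_obs × 2021 = 596.8 kg VSS/d.
Carbonaceous O₂ demand = substrate oxidised − cell-mass equivalent = 2021 − 1.42 × 596.8 = 1174 kg O₂/d.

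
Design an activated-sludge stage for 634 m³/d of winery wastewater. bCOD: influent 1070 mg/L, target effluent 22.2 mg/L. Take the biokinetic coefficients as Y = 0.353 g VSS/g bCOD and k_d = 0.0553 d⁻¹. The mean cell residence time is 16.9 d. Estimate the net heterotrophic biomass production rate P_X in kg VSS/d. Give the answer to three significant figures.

P_X ≈ 121 kg VSS/d

The observed yield is Y_obs = Y/(1 + k_d·θ_c) = 0.353 / (1 + 0.0553 × 16.9) = 0.353 / 1.935 = 0.1825 g VSS per g bCOD removed.
Substrate removed = Q·(S₀ − S) = 634 m³/d × (1070 − 22.2) g/m³ = 6.64×10^5 g/d = 664.3 kg/d.
P_X = Y_obs · Q(S₀ − S) = 0.1825 × 664.3 = 121.2 kg VSS/d.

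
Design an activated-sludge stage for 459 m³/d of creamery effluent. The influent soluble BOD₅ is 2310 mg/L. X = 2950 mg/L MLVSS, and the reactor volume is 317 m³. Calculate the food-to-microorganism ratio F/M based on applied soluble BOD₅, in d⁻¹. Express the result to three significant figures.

F/M = Q·S₀ / (V·X) = 459 × 2310 / (317.0 × 2950) = 1.134 g soluble BOD₅·(g VSS·d)⁻¹.

F/M ≈ 1.13 d⁻¹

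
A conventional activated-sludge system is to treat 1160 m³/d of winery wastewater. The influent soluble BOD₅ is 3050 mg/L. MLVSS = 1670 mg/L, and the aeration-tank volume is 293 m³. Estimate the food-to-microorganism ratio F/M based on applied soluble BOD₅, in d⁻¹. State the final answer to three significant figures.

F/M = applied load / biomass = Q·S₀/(V·X) = 1160 × 3050 / (293.0 × 1670) = 7.231 d⁻¹.

F/M ≈ 7.23 d⁻¹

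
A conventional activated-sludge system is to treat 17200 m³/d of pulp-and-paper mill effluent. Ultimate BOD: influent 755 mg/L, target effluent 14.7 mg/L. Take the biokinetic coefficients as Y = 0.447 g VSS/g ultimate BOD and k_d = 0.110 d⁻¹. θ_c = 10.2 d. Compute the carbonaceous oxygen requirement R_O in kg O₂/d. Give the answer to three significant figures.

Observed yield with endogenous decay: Y_obs = Y / (1 + k_d·θ_c) = 0.447 / (1 + 0.110 × 10.2) = 0.447 / 2.122 = 0.2107 g VSS/g ultimate BOD.
Mass of ultimate BOD removed per day: Q(S₀ − S) = 17200 × 740.3 g/m³ = 12733 kg/d.
Net sludge production P_X = 0.2107 × 12733 = 2682 kg VSS/d.
Carbonaceous O₂ demand = substrate oxidised − cell-mass equivalent = 12733 − 1.42 × 2682 = 8924 kg O₂/d.

R_O ≈ 8920 kg O₂/d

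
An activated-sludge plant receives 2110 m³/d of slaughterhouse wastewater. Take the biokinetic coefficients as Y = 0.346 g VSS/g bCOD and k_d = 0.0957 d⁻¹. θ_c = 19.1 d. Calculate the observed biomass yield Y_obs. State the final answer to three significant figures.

Y_obs ≈ 0.122 g VSS/g bCOD

Correct the yield for decay: Y_obs = Y/(1 + k_d θ_c) = 0.346 / (1 + 0.0957 × 19.1) = 0.346 / 2.828 = 0.1224.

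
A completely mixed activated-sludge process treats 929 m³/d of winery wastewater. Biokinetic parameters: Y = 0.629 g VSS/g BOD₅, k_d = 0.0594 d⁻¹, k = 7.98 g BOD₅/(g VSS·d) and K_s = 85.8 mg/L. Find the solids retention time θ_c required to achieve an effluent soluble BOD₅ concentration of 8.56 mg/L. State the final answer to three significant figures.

θ_c ≈ 2.53 d

At the target effluent, Y k S/(K_s+S) = 0.629×7.98×8.56/94.36 = 0.4553 d⁻¹.
Then 1/θ_c = μ − k_d = 0.4553 − 0.0594 = 0.3959 d⁻¹, giving θ_c = 2.526 d.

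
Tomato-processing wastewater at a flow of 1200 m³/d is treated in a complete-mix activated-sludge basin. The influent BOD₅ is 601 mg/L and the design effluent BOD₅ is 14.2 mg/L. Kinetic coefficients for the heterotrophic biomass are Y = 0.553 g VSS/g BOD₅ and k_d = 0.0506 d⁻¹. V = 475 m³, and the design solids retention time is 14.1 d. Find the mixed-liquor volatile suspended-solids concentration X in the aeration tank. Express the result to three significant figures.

X ≈ 6750 mg/L

X = Y·Q·ΔS·θ_c / [V·(1 + k_d θ_c)] = 0.553 × 1200 × (601 − 14.2) × 14.1 / [475 × (1 + 0.0506 × 14.1)] = 6746 mg/L.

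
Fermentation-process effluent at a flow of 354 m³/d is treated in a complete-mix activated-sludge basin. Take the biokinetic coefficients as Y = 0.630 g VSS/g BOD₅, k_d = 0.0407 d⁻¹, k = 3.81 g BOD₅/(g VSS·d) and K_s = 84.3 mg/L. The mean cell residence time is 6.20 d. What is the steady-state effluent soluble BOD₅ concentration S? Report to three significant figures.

For a completely mixed reactor with recycle the Lawrence–McCarty relation gives S = K_s·(1 + k_d·θ_c) / [θ_c·(Y·k − k_d) − 1] = 84.3 × (1 + 0.0407 × 6.20) / [6.20 × (0.630 × 3.81 − 0.0407) − 1] = 105.6 / 13.63 = 7.746 mg/L.

S ≈ 7.75 mg/L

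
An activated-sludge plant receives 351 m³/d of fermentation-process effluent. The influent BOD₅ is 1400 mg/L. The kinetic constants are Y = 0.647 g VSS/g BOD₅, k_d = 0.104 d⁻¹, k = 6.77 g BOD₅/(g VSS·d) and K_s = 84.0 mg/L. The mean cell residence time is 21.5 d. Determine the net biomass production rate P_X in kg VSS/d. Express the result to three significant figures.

P_X ≈ 98.0 kg VSS/d

Effluent substrate depends only on kinetics and SRT: S = K_s(1 + k_d θ_c) / [θ_c(Yk − k_d) − 1] = 84.0 × (1 + 0.104 × 21.5) / [21.5 × (0.647 × 6.77 − 0.104) − 1] = 271.8 / 90.94 = 2.989 mg/L.
Correct the yield for decay: Y_obs = Y/(1 + k_d θ_c) = 0.647 / (1 + 0.104 × 21.5) = 0.647 / 3.236 = 0.1999.
Mass of BOD₅ removed per day: Q(S₀ − S) = 351 × 1397 g/m³ = 490.4 kg/d.
Biomass produced: P_X = Y_obs·Q·ΔS = 0.1999 × 490.4 ≈ 98.04 kg VSS/d.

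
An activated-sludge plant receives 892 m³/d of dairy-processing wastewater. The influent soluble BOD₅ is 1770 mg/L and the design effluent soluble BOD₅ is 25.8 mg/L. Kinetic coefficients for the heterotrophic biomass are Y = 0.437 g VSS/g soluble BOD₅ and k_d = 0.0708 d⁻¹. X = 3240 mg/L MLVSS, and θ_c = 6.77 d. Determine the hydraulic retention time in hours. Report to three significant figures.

Steady-state biomass mass balance: V·X·(1 + k_d·θ_c) = Y·Q·(S₀ − S)·θ_c, so V = 0.437 × 892 × (1770 − 25.8) × 6.77 / [3240 × (1 + 0.0708 × 6.77)] = 4.6×10^6 / 4793 = 960.3 m³.
HRT = V/Q = 960.3 m³ / 892 m³·d⁻¹ = 1.077 d × 24 = 25.84 h.

τ ≈ 25.8 h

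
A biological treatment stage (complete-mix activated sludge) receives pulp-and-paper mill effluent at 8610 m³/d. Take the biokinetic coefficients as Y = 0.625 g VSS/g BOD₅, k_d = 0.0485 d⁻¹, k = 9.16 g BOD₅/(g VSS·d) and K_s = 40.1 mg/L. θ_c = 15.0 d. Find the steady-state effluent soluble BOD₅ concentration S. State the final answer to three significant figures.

From the Monod/SRT balance for a CMAS, S = K_s·(1+k_d θ_c)/[θ_c·(Y k − k_d) − 1] = 40.1 × (1 + 0.0485 × 15.0) / [15.0 × (0.625 × 9.16 − 0.0485) − 1] = 69.27 / 84.15 = 0.8232 mg/L.

S ≈ 0.823 mg/L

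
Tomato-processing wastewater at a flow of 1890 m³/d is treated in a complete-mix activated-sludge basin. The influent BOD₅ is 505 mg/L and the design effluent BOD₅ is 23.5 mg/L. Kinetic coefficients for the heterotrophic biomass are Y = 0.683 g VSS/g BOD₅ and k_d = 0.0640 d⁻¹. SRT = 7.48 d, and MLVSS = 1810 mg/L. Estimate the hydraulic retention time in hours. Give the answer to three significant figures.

From the SRT design equation V = Y Q (S₀−S) θ_c / [X (1 + k_d θ_c)] = 0.683 × 1890 × (505 − 23.5) × 7.48 / [1810 × (1 + 0.0640 × 7.48)] = 4.65×10^6 / 2676 = 1737 m³.
τ = V/Q = 1737/1890 = 0.9191 d, or 22.06 h.

τ ≈ 22.1 h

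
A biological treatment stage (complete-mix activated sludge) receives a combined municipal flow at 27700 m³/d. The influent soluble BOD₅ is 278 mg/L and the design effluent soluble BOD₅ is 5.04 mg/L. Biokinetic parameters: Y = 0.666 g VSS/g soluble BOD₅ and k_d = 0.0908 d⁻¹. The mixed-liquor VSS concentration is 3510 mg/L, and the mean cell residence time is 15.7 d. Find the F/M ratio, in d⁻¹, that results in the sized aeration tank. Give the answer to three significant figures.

F/M ≈ 0.236 d⁻¹

From the SRT design equation V = Y Q (S₀−S) θ_c / [X (1 + k_d θ_c)] = 0.666 × 27700 × (278 − 5.04) × 15.7 / [3510 × (1 + 0.0908 × 15.7)] = 7.91×10^7 / 8514 = 9286 m³.
Food-to-microorganism ratio F/M = Q S₀ / (V X) = 27700 × 278 / (9286 × 3510) = 0.2363 d⁻¹.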